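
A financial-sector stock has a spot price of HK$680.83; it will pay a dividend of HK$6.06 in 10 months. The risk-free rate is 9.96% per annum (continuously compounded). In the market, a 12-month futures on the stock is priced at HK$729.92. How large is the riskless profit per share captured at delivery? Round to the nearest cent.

PV(dividends) I = 6.06·e^(−0.0996·10/12) = 5.5773
Fair futures F* = (S − I)·e^(rT) = (680.83 − 5.5773)·e^0.099600 = 675.2527 × 1.104729 = 745.9712
Market HK$729.92 < fair 745.9712: forward underpriced → reverse cash-and-carry (short the stock, invest proceeds at r, pay the dividends, go long the forward).
Profit at T = |F_mkt − F*| = |729.92 − 745.9712| = HK$16.05 per share

HK$16.05 per share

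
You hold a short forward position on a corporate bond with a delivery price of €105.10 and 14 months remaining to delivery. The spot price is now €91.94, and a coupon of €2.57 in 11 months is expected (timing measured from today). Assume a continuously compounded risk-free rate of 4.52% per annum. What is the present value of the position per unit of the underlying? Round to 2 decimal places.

€10.23

PV(remaining coupons) I = 2.57·e^(−0.0452·11/12) = 2.4657
Current forward F = (S − I)·e^(rT) = (91.94 − 2.4657)·e^(0.0452·14/12) = 89.4743 × 1.054149 = 94.3192
Value (long) = (F − K)·e^(−rT) = (94.3192 − 105.10) × 0.948633 = -10.2270
Short position value = −(long value) = €10.23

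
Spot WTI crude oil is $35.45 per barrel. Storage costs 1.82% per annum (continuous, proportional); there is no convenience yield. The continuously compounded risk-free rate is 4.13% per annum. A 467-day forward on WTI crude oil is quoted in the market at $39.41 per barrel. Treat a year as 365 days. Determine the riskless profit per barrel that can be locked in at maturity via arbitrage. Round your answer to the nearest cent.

$1.16 per barrel

Fair forward: F* = S·e^(carry·T), with carry = (r + u) = 0.0413 + 0.0182 = 0.0595
F* = 35.45 · e^(0.0595 × 467/365) = 35.45 · e^0.076127 = 35.45 × 1.079100 = $38.2541
Market $39.41 > fair $38.2541: forward overpriced → cash-and-carry (buy spot, short the forward).
At maturity, profit = |F_mkt − F*| = |39.41 − 38.2541| = $1.16 per barrel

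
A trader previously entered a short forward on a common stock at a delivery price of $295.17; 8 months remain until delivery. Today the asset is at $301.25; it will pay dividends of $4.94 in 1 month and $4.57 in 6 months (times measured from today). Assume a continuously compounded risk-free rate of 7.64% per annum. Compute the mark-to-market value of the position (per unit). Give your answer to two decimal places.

PV(remaining dividends) I = 4.94·e^(−0.0764·1/12) + 4.57·e^(−0.0764·6/12) = 9.3074
Current forward F = (S − I)·e^(rT) = (301.25 − 9.3074)·e^(0.0764·8/12) = 291.9426 × 1.052253 = 307.1975
Value (long) = (F − K)·e^(−rT) = (307.1975 − 295.17) × 0.950342 = 11.4302
Short position value = −(long value) = -$11.43

-$11.43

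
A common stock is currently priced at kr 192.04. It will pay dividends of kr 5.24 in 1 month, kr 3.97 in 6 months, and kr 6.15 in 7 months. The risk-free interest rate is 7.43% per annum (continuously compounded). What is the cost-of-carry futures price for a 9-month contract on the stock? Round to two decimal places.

PV(dividends) I = 5.24·e^(−0.0743·1/12) + 3.97·e^(−0.0743·6/12) + 6.15·e^(−0.0743·7/12)
I = 5.2077 + 3.8252 + 5.8891 = 14.9220
F = (S − I)·e^(rT) = (192.04 − 14.9220) · e^(0.0743·9/12)
= 177.1180 · e^0.055725 = 177.1180 × 1.057307 = kr 187.27

kr 187.27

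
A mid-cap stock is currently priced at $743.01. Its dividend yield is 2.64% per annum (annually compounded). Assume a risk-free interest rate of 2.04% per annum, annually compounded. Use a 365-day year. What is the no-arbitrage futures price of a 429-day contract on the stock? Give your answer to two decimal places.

F = S · (1+r)^T / (1+q)^T
= 743.01 × 1.024020 / 1.031100 = 743.01 × 0.993134
F = $737.91

$737.91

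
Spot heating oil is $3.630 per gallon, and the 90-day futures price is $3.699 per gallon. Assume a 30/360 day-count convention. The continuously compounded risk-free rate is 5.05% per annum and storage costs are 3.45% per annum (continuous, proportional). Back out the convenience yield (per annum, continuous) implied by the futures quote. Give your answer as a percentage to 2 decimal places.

F = S·e^((r+u−y)T) ⇒ (r+u−y) = ln(F/S)/T
ln(3.699/3.630) = 0.018830; /T ⇒ 0.075320
y = r + u − ln(F/S)/T = 0.0505 + 0.0345 − 0.075320 = 0.009680
y = 0.97%

0.97%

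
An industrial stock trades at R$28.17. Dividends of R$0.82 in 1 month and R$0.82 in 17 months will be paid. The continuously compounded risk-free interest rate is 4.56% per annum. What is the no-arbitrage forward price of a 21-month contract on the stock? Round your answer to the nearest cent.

R$28.79

PV(dividends) I = 0.82·e^(−0.0456·1/12) + 0.82·e^(−0.0456·17/12)
I = 0.8169 + 0.7687 = 1.5856
F = (S − I)·e^(rT) = (28.17 − 1.5856) · e^(0.0456·21/12)
= 26.5844 · e^0.079800 = 26.5844 × 1.083070 = R$28.79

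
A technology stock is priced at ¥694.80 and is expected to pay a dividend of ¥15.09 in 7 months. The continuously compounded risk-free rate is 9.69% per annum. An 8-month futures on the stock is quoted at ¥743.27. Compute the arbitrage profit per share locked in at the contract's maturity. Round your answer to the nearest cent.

PV(dividends) I = 15.09·e^(−0.0969·7/12) = 14.2607
Fair futures F* = (S − I)·e^(rT) = (694.80 − 14.2607)·e^0.064600 = 680.5393 × 1.066732 = 725.9530
Market ¥743.27 > fair 725.9530: forward overpriced → cash-and-carry (borrow at r, buy the stock and collect the dividends, short the forward).
Profit at T = |F_mkt − F*| = |743.27 − 725.9530| = ¥17.32 per share

¥17.32 per share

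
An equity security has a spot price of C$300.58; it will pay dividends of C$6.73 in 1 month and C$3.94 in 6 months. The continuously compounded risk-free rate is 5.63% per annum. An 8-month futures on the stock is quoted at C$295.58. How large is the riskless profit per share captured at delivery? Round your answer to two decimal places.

C$5.56 per share

PV(dividends) I = 6.73·e^(−0.0563·1/12) + 3.94·e^(−0.0563·6/12) = 10.5291
Fair futures F* = (S − I)·e^(rT) = (300.58 − 10.5291)·e^0.037533 = 290.0509 × 1.038246 = 301.1442
Market C$295.58 < fair 301.1442: forward underpriced → reverse cash-and-carry (short the stock, invest proceeds at r, pay the dividends, go long the forward).
Profit at T = |F_mkt − F*| = |295.58 − 301.1442| = C$5.56 per share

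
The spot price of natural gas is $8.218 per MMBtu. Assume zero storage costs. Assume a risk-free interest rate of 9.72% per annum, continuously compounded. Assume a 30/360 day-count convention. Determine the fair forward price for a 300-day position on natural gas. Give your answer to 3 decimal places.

F = S·e^(rT) = 8.218 · e^(0.0972 × 300/360) = 8.218 · e^0.081000
= 8.218 × 1.084371 = $8.911 per MMBtu

$8.911 per MMBtu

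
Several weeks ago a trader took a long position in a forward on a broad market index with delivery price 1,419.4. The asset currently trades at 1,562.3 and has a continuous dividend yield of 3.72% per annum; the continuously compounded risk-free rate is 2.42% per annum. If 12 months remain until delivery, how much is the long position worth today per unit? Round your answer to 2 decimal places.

119.79

Current fair forward for the remaining 12 months: F = S·e^((r − q)·T), (r − q) = 0.0242 − 0.0372 = -0.0130
F = 1562.3 · e^(-0.0130 × 12/12) = 1562.3 × 0.98708414 = 1542.1216
Value of long forward = (F − K)·e^(−rT) = (1542.1216 − 1419.4) · e^(−0.0242·12/12)
= 122.7216 × 0.97609047 = 119.79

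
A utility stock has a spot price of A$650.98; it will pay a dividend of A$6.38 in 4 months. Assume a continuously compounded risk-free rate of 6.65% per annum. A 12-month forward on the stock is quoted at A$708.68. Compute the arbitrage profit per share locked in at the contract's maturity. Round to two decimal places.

PV(dividends) I = 6.38·e^(−0.0665·4/12) = 6.2401
Fair forward F* = (S − I)·e^(rT) = (650.98 − 6.2401)·e^0.066500 = 644.7399 × 1.068761 = 689.0729
Market A$708.68 > fair 689.0729: forward overpriced → cash-and-carry (borrow at r, buy the stock and collect the dividends, short the forward).
Profit at T = |F_mkt − F*| = |708.68 − 689.0729| = A$19.61 per share

A$19.61 per share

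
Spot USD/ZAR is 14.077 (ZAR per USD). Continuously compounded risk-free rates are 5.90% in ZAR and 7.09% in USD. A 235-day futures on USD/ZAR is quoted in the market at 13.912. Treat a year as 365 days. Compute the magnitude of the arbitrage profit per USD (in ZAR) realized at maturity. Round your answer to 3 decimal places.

0.058 per USD (in ZAR)

Fair futures: F* = S·e^(carry·T), with carry = (r_ZAR − r_USD) = 0.0590 − 0.0709 = -0.0119
F* = 14.077 · e^(-0.0119 × 235/365) = 14.077 · e^-0.007662 = 14.077 × 0.992367 = 13.9696
Market 13.912 < fair 13.9696: forward underpriced → reverse cash-and-carry (short spot, go long the forward).
At maturity, profit = |F_mkt − F*| = |13.912 − 13.9696| = 0.058 per USD (in ZAR)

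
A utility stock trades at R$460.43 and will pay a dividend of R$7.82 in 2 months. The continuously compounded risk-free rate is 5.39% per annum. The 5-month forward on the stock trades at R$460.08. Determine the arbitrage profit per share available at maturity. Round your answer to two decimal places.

R$2.88 per share

PV(dividends) I = 7.82·e^(−0.0539·2/12) = 7.7501
Fair forward F* = (S − I)·e^(rT) = (460.43 − 7.7501)·e^0.022458 = 452.6799 × 1.022712 = 462.9612
Market R$460.08 < fair 462.9612: forward underpriced → reverse cash-and-carry (short the stock, invest proceeds at r, pay the dividends, go long the forward).
Profit at T = |F_mkt − F*| = |460.08 − 462.9612| = R$2.88 per share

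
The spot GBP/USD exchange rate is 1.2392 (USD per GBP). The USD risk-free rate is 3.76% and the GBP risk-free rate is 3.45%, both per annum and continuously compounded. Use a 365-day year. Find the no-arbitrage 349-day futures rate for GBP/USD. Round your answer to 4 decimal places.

1.2429

F = S·e^((r_USD − r_GBP)T) = 1.2392 · e^((0.0376 − 0.0345) × 349/365)
= 1.2392 · e^0.002964 = 1.2392 × 1.002968
F = 1.2429 USD per GBP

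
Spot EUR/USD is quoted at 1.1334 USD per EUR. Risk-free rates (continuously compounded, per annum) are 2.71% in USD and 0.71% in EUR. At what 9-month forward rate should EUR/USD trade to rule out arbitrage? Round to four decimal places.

1.1505

F = S·e^((r_USD − r_EUR)T) = 1.1334 · e^((0.0271 − 0.0071) × 9/12)
= 1.1334 · e^0.015000 = 1.1334 × 1.015113
F = 1.1505 USD per EUR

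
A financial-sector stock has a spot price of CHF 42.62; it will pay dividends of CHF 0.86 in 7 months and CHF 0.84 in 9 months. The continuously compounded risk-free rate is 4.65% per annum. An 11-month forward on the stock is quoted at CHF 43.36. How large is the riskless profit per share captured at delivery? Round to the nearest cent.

PV(dividends) I = 0.86·e^(−0.0465·7/12) + 0.84·e^(−0.0465·9/12) = 1.6482
Fair forward F* = (S − I)·e^(rT) = (42.62 − 1.6482)·e^0.042625 = 40.9718 × 1.043546 = 42.7560
Market CHF 43.36 > fair 42.7560: forward overpriced → cash-and-carry (borrow at r, buy the stock and collect the dividends, short the forward).
Profit at T = |F_mkt − F*| = |43.36 − 42.7560| = CHF 0.60 per share

CHF 0.60 per share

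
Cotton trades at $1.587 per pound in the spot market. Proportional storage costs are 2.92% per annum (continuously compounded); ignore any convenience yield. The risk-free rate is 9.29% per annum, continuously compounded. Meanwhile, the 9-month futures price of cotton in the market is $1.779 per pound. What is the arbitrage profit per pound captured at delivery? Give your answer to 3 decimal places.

$0.040 per pound

Fair futures: F* = S·e^(carry·T), with carry = (r + u) = 0.0929 + 0.0292 = 0.1221
F* = 1.587 · e^(0.1221 × 9/12) = 1.587 · e^0.091575 = 1.587 × 1.095899 = $1.7392
Market $1.779 > fair $1.7392: forward overpriced → cash-and-carry (buy spot, short the forward).
At maturity, profit = |F_mkt − F*| = |1.779 − 1.7392| = $0.040 per pound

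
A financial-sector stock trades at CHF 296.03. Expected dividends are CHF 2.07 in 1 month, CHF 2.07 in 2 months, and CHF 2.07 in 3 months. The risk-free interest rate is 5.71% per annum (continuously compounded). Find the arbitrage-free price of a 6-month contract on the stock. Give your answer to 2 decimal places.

PV(dividends) I = 2.07·e^(−0.0571·1/12) + 2.07·e^(−0.0571·2/12) + 2.07·e^(−0.0571·3/12)
I = 2.0602 + 2.0504 + 2.0407 = 6.1513
F = (S − I)·e^(rT) = (296.03 − 6.1513) · e^(0.0571·6/12)
= 289.8787 · e^0.028550 = 289.8787 × 1.028961 = CHF 298.27

CHF 298.27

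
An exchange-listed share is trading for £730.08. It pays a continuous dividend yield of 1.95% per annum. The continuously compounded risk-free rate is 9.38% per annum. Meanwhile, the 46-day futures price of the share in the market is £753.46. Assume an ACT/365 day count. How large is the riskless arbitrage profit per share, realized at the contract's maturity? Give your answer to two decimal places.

£16.51 per share

Fair futures: F* = S·e^(carry·T), with carry = (r − q) = 0.0938 − 0.0195 = 0.0743
F* = 730.08 · e^(0.0743 × 46/365) = 730.08 · e^0.009364 = 730.08 × 1.009408 = £736.9486
Market £753.46 > fair £736.9486: forward overpriced → cash-and-carry (buy spot, short the forward).
At maturity, profit = |F_mkt − F*| = |753.46 − 736.9486| = £16.51 per share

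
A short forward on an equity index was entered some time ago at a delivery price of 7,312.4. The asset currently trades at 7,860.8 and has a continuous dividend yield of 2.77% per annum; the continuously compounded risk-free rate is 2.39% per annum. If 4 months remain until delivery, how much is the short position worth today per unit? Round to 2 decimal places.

-534.18

Current fair forward for the remaining 4 months: F = S·e^((r − q)·T), (r − q) = 0.0239 − 0.0277 = -0.0038
F = 7860.8 · e^(-0.0038 × 4/12) = 7860.8 × 0.99873414 = 7850.8493
Value of long forward = (F − K)·e^(−rT) = (7850.8493 − 7312.4) · e^(−0.0239·4/12)
= 538.4493 × 0.99206498 = 534.18
Short position value = −(long value) = -534.18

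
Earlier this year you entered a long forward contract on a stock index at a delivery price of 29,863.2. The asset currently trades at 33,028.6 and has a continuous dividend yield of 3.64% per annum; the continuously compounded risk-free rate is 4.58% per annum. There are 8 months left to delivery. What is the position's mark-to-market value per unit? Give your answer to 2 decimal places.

3271.60

Current fair forward for the remaining 8 months: F = S·e^((r − q)·T), (r − q) = 0.0458 − 0.0364 = 0.0094
F = 33028.6 · e^(0.0094 × 8/12) = 33028.6 × 1.00628634 = 33236.2290
Value of long forward = (F − K)·e^(−rT) = (33236.2290 − 29863.2) · e^(−0.0458·8/12)
= 3373.0290 × 0.96992810 = 3271.60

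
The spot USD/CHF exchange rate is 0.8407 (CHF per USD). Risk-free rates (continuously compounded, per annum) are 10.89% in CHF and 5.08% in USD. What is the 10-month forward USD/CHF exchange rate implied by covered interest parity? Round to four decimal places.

F = S·e^((r_CHF − r_USD)T) = 0.8407 · e^((0.1089 − 0.0508) × 10/12)
= 0.8407 · e^0.048417 = 0.8407 × 1.049608
F = 0.8824 CHF per USD

0.8824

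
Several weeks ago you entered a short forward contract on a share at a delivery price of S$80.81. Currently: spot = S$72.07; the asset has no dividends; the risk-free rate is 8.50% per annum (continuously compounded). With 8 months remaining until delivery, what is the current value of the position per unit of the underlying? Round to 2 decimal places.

Current fair forward for the remaining 8 months: F = S·e^(r·T), r = 0.0850
F = 72.07 · e^(0.0850 × 8/12) = 72.07 × 1.058303 = 76.2719
Value of long forward = (F − K)·e^(−rT) = (76.2719 − 80.81) · e^(−0.0850·8/12)
= -4.5381 × 0.944909 = -4.29
Short position value = −(long value) = S$4.29

S$4.29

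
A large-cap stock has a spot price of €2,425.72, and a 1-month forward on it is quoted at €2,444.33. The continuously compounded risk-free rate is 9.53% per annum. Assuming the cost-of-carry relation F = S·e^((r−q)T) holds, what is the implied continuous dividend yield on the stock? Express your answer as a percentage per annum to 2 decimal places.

From F = S·e^((r−q)T): (r − q) = ln(F/S)/T
ln(2444.33/2425.72) = ln(1.007672) = 0.007643
(r − q) = 0.007643 / (1/12) = 0.091716
q = r − ln(F/S)/T = 0.0953 − 0.091716 = 0.003584
q = 0.36%

0.36%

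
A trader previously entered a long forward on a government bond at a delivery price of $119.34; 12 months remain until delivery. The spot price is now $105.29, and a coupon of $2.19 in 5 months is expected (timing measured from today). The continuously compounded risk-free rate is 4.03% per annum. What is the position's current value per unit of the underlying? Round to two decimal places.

PV(remaining coupons) I = 2.19·e^(−0.0403·5/12) = 2.1535
Current forward F = (S − I)·e^(rT) = (105.29 − 2.1535)·e^(0.0403·12/12) = 103.1365 × 1.041123 = 107.3778
Value (long) = (F − K)·e^(−rT) = (107.3778 − 119.34) × 0.960501 = -11.4897
Value = -$11.49

-$11.49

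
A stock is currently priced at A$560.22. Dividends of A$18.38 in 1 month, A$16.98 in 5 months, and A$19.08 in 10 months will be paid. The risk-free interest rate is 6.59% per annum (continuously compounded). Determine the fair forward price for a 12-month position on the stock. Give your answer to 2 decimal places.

PV(dividends) I = 18.38·e^(−0.0659·1/12) + 16.98·e^(−0.0659·5/12) + 19.08·e^(−0.0659·10/12)
I = 18.2793 + 16.5201 + 18.0604 = 52.8598
F = (S − I)·e^(rT) = (560.22 − 52.8598) · e^(0.0659·12/12)
= 507.3602 · e^0.065900 = 507.3602 × 1.068120 = A$541.92

A$541.92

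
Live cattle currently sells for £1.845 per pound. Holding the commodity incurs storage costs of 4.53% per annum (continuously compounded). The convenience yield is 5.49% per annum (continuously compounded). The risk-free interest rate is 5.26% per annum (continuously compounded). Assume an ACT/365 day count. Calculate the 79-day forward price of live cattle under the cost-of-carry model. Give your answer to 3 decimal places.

£1.862 per pound

Net carry = r + u − y = 0.0526 + 0.0453 − 0.0549 = 0.0430
F = S·e^((r+u−y)T) = 1.845 · e^(0.0430 × 79/365) = 1.845 · e^0.009307
= 1.845 × 1.009350 = £1.862 per pound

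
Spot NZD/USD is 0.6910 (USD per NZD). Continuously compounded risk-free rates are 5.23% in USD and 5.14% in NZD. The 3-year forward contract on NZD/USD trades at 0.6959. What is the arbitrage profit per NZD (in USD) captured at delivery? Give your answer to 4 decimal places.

Fair forward: F* = S·e^(carry·T), with carry = (r_USD − r_NZD) = 0.0523 − 0.0514 = 0.0009
F* = 0.6910 · e^(0.0009 × 3) = 0.6910 · e^0.002700 = 0.6910 × 1.002704 = 0.6929
Market 0.6959 > fair 0.6929: forward overpriced → cash-and-carry (buy spot, short the forward).
At maturity, profit = |F_mkt − F*| = |0.6959 − 0.6929| = 0.0030 per NZD (in USD)

0.0030 per NZD (in USD)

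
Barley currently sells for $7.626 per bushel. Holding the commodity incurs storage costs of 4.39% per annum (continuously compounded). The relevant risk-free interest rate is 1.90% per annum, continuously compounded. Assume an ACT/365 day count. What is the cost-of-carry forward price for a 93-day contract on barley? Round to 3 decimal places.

$7.749 per bushel

Net carry = r + u − y = 0.0190 + 0.0439 − 0.0000 = 0.0629
F = S·e^((r+u−y)T) = 7.626 · e^(0.0629 × 93/365) = 7.626 · e^0.016027
= 7.626 × 1.016156 = $7.749 per bushel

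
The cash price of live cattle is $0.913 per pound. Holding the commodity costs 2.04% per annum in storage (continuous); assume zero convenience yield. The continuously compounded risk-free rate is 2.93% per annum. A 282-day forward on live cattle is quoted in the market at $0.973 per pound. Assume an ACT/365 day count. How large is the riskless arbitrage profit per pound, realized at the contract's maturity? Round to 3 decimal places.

$0.024 per pound

Fair forward: F* = S·e^(carry·T), with carry = (r + u) = 0.0293 + 0.0204 = 0.0497
F* = 0.913 · e^(0.0497 × 282/365) = 0.913 · e^0.038398 = 0.913 × 1.039145 = $0.9487
Market $0.973 > fair $0.9487: forward overpriced → cash-and-carry (buy spot, short the forward).
At maturity, profit = |F_mkt − F*| = |0.973 − 0.9487| = $0.024 per pound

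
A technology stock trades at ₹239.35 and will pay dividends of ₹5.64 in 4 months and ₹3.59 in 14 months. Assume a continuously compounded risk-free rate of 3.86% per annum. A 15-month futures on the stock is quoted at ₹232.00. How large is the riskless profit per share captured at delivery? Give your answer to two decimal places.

PV(dividends) I = 5.64·e^(−0.0386·4/12) + 3.59·e^(−0.0386·14/12) = 8.9998
Fair futures F* = (S − I)·e^(rT) = (239.35 − 8.9998)·e^0.048250 = 230.3502 × 1.049433 = 241.7371
Market ₹232.00 < fair 241.7371: forward underpriced → reverse cash-and-carry (short the stock, invest proceeds at r, pay the dividends, go long the forward).
Profit at T = |F_mkt − F*| = |232.00 − 241.7371| = ₹9.74 per share

₹9.74 per share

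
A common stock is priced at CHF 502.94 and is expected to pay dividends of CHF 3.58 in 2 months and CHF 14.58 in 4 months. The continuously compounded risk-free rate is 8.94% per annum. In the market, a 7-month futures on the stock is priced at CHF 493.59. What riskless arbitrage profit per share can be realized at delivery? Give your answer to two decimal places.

CHF 17.65 per share

PV(dividends) I = 3.58·e^(−0.0894·2/12) + 14.58·e^(−0.0894·4/12) = 17.6790
Fair futures F* = (S − I)·e^(rT) = (502.94 − 17.6790)·e^0.052150 = 485.2610 × 1.053534 = 511.2390
Market CHF 493.59 < fair 511.2390: forward underpriced → reverse cash-and-carry (short the stock, invest proceeds at r, pay the dividends, go long the forward).
Profit at T = |F_mkt − F*| = |493.59 − 511.2390| = CHF 17.65 per share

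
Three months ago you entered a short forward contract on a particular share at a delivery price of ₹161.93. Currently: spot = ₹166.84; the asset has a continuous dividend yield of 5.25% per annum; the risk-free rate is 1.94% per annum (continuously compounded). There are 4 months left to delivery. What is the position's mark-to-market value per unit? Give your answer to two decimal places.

-₹3.06

Current fair forward for the remaining 4 months: F = S·e^((r − q)·T), (r − q) = 0.0194 − 0.0525 = -0.0331
F = 166.84 · e^(-0.0331 × 4/12) = 166.84 × 0.989027 = 165.0093
Value of long forward = (F − K)·e^(−rT) = (165.0093 − 161.93) · e^(−0.0194·4/12)
= 3.0793 × 0.993554 = 3.06
Short position value = −(long value) = -₹3.06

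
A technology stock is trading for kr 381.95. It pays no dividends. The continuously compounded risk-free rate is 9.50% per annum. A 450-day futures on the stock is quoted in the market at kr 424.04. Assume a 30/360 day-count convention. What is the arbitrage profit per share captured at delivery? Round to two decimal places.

Fair futures: F* = S·e^(carry·T), with carry = r = 0.0950
F* = 381.95 · e^(0.0950 × 450/360) = 381.95 · e^0.118750 = 381.95 × 1.126088 = kr 430.1093
Market kr 424.04 < fair kr 430.1093: forward underpriced → reverse cash-and-carry (short spot, go long the forward).
At maturity, profit = |F_mkt − F*| = |424.04 − 430.1093| = kr 6.07 per share

kr 6.07 per share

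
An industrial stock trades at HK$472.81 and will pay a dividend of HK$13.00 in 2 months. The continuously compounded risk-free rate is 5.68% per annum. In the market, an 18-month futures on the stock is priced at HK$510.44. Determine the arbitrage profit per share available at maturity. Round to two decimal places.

HK$9.60 per share

PV(dividends) I = 13.00·e^(−0.0568·2/12) = 12.8775
Fair futures F* = (S − I)·e^(rT) = (472.81 − 12.8775)·e^0.085200 = 459.9325 × 1.088935 = 500.8366
Market HK$510.44 > fair 500.8366: forward overpriced → cash-and-carry (borrow at r, buy the stock and collect the dividends, short the forward).
Profit at T = |F_mkt − F*| = |510.44 − 500.8366| = HK$9.60 per share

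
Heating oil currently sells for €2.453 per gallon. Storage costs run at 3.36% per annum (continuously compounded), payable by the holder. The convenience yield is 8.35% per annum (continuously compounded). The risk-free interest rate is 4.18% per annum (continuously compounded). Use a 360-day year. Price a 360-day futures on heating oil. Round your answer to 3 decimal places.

Net carry = r + u − y = 0.0418 + 0.0336 − 0.0835 = -0.0081
F = S·e^((r+u−y)T) = 2.453 · e^(-0.0081 × 360/360) = 2.453 · e^-0.008100
= 2.453 × 0.991933 = €2.433 per gallon

€2.433 per gallon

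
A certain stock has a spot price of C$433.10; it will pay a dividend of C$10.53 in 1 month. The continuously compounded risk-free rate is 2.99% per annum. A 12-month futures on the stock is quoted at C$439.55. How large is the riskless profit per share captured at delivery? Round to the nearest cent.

PV(dividends) I = 10.53·e^(−0.0299·1/12) = 10.5038
Fair futures F* = (S − I)·e^(rT) = (433.10 − 10.5038)·e^0.029900 = 422.5962 × 1.030351 = 435.4224
Market C$439.55 > fair 435.4224: forward overpriced → cash-and-carry (borrow at r, buy the stock and collect the dividends, short the forward).
Profit at T = |F_mkt − F*| = |439.55 − 435.4224| = C$4.13 per share

C$4.13 per share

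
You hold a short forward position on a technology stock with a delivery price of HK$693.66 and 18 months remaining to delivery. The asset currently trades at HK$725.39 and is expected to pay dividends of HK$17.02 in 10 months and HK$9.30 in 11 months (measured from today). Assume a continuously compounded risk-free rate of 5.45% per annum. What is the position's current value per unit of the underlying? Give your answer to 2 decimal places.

-HK$61.07

PV(remaining dividends) I = 17.02·e^(−0.0545·10/12) + 9.30·e^(−0.0545·11/12) = 25.1111
Current forward F = (S − I)·e^(rT) = (725.39 − 25.1111)·e^(0.0545·18/12) = 700.2789 × 1.085184 = 759.9315
Value (long) = (F − K)·e^(−rT) = (759.9315 − 693.66) × 0.921502 = 61.0693
Short position value = −(long value) = -HK$61.07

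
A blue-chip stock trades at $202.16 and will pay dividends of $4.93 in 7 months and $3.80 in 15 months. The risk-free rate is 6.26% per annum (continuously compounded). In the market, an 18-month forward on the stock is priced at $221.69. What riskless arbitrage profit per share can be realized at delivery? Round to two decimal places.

$8.71 per share

PV(dividends) I = 4.93·e^(−0.0626·7/12) + 3.80·e^(−0.0626·15/12) = 8.2672
Fair forward F* = (S − I)·e^(rT) = (202.16 − 8.2672)·e^0.093900 = 193.8928 × 1.098450 = 212.9815
Market $221.69 > fair 212.9815: forward overpriced → cash-and-carry (borrow at r, buy the stock and collect the dividends, short the forward).
Profit at T = |F_mkt − F*| = |221.69 − 212.9815| = $8.71 per share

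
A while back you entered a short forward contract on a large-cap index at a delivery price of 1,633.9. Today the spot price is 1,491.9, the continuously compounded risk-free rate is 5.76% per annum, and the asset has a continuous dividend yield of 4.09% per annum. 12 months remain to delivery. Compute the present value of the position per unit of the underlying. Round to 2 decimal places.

110.33

Current fair forward for the remaining 12 months: F = S·e^((r − q)·T), (r − q) = 0.0576 − 0.0409 = 0.0167
F = 1491.9 · e^(0.0167 × 12/12) = 1491.9 × 1.01684022 = 1517.0239
Value of long forward = (F − K)·e^(−rT) = (1517.0239 − 1633.9) · e^(−0.0576·12/12)
= -116.8761 × 0.94402748 = -110.33
Short position value = −(long value) = 110.33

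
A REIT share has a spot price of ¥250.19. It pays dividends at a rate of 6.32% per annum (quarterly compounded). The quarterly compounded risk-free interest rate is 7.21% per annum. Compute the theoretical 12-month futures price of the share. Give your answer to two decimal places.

¥252.39

F = S · (1+r/4)^(4T) / (1+q/4)^(4T)
= 250.19 × 1.074073 / 1.064714 = 250.19 × 1.008790
F = ¥252.39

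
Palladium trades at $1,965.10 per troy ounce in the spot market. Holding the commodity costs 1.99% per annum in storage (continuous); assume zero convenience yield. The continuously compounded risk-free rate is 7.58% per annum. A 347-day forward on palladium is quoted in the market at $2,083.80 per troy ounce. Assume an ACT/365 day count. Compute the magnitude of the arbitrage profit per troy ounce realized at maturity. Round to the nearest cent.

Fair forward: F* = S·e^(carry·T), with carry = (r + u) = 0.0758 + 0.0199 = 0.0957
F* = 1965.10 · e^(0.0957 × 347/365) = 1965.10 · e^0.09098055 = 1965.10 × 1.09524770 = $2152.2713
Market $2083.80 < fair $2152.2713: forward underpriced → reverse cash-and-carry (short spot, go long the forward).
At maturity, profit = |F_mkt − F*| = |2083.80 − 2152.2713| = $68.47 per troy ounce

$68.47 per troy ounce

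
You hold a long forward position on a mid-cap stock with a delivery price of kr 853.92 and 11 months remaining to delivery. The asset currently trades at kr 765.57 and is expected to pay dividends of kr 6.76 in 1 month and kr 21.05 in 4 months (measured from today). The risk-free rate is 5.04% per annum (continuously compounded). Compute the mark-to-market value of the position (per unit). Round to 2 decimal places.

PV(remaining dividends) I = 6.76·e^(−0.0504·1/12) + 21.05·e^(−0.0504·4/12) = 27.4310
Current forward F = (S − I)·e^(rT) = (765.57 − 27.4310)·e^(0.0504·11/12) = 738.1390 × 1.047284 = 773.0412
Value (long) = (F − K)·e^(−rT) = (773.0412 − 853.92) × 0.954851 = -77.2272
Value = -kr 77.23

-kr 77.23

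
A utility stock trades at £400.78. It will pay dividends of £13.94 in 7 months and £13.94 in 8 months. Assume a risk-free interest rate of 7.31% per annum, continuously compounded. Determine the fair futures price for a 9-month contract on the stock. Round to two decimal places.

£395.23

PV(dividends) I = 13.94·e^(−0.0731·7/12) + 13.94·e^(−0.0731·8/12)
I = 13.3581 + 13.2769 = 26.6350
F = (S − I)·e^(rT) = (400.78 − 26.6350) · e^(0.0731·9/12)
= 374.1450 · e^0.054825 = 374.1450 × 1.056356 = £395.23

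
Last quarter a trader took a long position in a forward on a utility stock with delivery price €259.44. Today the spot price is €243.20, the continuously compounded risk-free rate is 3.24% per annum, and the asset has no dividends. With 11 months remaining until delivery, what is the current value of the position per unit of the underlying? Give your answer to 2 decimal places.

Current fair forward for the remaining 11 months: F = S·e^(r·T), r = 0.0324
F = 243.20 · e^(0.0324 × 11/12) = 243.20 × 1.030145 = 250.5313
Value of long forward = (F − K)·e^(−rT) = (250.5313 − 259.44) · e^(−0.0324·11/12)
= -8.9087 × 0.970737 = -8.65

-€8.65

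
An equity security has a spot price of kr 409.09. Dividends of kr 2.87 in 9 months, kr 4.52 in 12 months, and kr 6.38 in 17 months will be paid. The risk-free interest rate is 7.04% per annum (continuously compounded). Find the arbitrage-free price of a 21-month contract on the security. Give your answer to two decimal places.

PV(dividends) I = 2.87·e^(−0.0704·9/12) + 4.52·e^(−0.0704·12/12) + 6.38·e^(−0.0704·17/12)
I = 2.7224 + 4.2127 + 5.7744 = 12.7095
F = (S − I)·e^(rT) = (409.09 − 12.7095) · e^(0.0704·21/12)
= 396.3805 · e^0.123200 = 396.3805 × 1.131111 = kr 448.35

kr 448.35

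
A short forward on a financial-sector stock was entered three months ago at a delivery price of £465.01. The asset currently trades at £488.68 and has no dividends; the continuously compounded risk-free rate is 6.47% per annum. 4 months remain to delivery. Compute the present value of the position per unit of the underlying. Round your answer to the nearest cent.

Current fair forward for the remaining 4 months: F = S·e^(r·T), r = 0.0647
F = 488.68 · e^(0.0647 × 4/12) = 488.68 × 1.021801 = 499.3337
Value of long forward = (F − K)·e^(−rT) = (499.3337 − 465.01) · e^(−0.0647·4/12)
= 34.3237 × 0.978664 = 33.59
Short position value = −(long value) = -£33.59

-£33.59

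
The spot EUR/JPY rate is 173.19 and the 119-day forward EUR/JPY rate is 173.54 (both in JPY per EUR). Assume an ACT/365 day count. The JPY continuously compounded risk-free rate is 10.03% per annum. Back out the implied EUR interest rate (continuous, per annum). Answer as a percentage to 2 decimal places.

9.41%

F = S·e^((r_JPY − r_EUR)T) ⇒ r_EUR = r_JPY − ln(F/S)/T
ln(173.54/173.19) = 0.002019; /(119/365) = 0.006193
r_EUR = 0.1003 − 0.006193 = 0.094107
r_EUR = 9.41%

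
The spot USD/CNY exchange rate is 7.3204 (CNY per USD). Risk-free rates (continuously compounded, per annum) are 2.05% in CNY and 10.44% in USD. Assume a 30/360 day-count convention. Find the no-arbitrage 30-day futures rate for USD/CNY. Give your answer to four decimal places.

F = S·e^((r_CNY − r_USD)T) = 7.3204 · e^((0.0205 − 0.1044) × 30/360)
= 7.3204 · e^-0.006992 = 7.3204 × 0.993032
F = 7.2694 CNY per USD

7.2694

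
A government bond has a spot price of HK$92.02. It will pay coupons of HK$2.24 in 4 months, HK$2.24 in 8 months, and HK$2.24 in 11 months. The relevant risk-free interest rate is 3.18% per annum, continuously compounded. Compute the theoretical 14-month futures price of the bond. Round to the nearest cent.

HK$88.66

PV(coupons) I = 2.24·e^(−0.0318·4/12) + 2.24·e^(−0.0318·8/12) + 2.24·e^(−0.0318·11/12)
I = 2.2164 + 2.1930 + 2.1756 = 6.5850
F = (S − I)·e^(rT) = (92.02 − 6.5850) · e^(0.0318·14/12)
= 85.4350 · e^0.037100 = 85.4350 × 1.037797 = HK$88.66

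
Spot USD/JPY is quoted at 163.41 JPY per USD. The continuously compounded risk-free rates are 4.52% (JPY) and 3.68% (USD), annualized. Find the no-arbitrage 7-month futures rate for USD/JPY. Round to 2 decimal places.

164.21

F = S·e^((r_JPY − r_USD)T) = 163.41 · e^((0.0452 − 0.0368) × 7/12)
= 163.41 · e^0.004900 = 163.41 × 1.004912
F = 164.21 JPY per USD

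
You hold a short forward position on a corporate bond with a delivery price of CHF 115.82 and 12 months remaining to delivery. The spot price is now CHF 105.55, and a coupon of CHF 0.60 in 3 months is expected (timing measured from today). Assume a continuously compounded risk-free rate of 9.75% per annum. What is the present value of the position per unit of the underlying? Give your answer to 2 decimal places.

PV(remaining coupons) I = 0.60·e^(−0.0975·3/12) = 0.5856
Current forward F = (S − I)·e^(rT) = (105.55 − 0.5856)·e^(0.0975·12/12) = 104.9644 × 1.102411 = 115.7139
Value (long) = (F − K)·e^(−rT) = (115.7139 − 115.82) × 0.907102 = -0.0962
Short position value = −(long value) = CHF 0.10

CHF 0.10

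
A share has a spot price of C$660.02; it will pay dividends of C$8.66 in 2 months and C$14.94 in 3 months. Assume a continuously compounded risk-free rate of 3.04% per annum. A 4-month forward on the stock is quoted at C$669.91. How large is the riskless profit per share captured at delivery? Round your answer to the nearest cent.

C$26.85 per share

PV(dividends) I = 8.66·e^(−0.0304·2/12) + 14.94·e^(−0.0304·3/12) = 23.4431
Fair forward F* = (S − I)·e^(rT) = (660.02 − 23.4431)·e^0.010133 = 636.5769 × 1.010185 = 643.0604
Market C$669.91 > fair 643.0604: forward overpriced → cash-and-carry (borrow at r, buy the stock and collect the dividends, short the forward).
Profit at T = |F_mkt − F*| = |669.91 − 643.0604| = C$26.85 per share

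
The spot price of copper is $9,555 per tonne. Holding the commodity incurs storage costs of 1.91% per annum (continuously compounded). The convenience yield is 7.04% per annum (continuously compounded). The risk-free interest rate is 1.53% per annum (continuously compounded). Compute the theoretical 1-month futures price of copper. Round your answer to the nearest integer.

Net carry = r + u − y = 0.0153 + 0.0191 − 0.0704 = -0.0360
F = S·e^((r+u−y)T) = 9555 · e^(-0.0360 × 1/12) = 9555 · e^-0.003000
= 9555 × 0.997004 = $9,526 per tonne

$9,526 per tonne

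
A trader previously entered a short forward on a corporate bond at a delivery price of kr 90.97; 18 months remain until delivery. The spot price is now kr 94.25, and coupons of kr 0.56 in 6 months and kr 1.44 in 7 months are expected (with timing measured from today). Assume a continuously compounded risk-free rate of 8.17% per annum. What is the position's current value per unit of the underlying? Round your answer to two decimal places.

PV(remaining coupons) I = 0.56·e^(−0.0817·6/12) + 1.44·e^(−0.0817·7/12) = 1.9106
Current forward F = (S − I)·e^(rT) = (94.25 − 1.9106)·e^(0.0817·18/12) = 92.3394 × 1.130376 = 104.3782
Value (long) = (F − K)·e^(−rT) = (104.3782 − 90.97) × 0.884662 = 11.8617
Short position value = −(long value) = -kr 11.86

-kr 11.86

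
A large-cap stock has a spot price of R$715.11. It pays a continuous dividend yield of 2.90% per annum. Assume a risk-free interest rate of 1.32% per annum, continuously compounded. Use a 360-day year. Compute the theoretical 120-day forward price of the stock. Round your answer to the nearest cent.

F = S·e^((r − q)T) = 715.11 · e^((0.0132 − 0.0290) × 120/360)
= 715.11 · e^-0.005267 = 715.11 × 0.994747
F = R$711.35

R$711.35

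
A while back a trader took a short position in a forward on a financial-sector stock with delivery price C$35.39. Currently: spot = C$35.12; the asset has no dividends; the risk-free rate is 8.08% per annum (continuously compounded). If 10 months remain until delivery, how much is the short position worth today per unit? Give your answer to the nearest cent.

Current fair forward for the remaining 10 months: F = S·e^(r·T), r = 0.0808
F = 35.12 · e^(0.0808 × 10/12) = 35.12 × 1.069652 = 37.5662
Value of long forward = (F − K)·e^(−rT) = (37.5662 − 35.39) · e^(−0.0808·10/12)
= 2.1762 × 0.934884 = 2.03
Short position value = −(long value) = -C$2.03

-C$2.03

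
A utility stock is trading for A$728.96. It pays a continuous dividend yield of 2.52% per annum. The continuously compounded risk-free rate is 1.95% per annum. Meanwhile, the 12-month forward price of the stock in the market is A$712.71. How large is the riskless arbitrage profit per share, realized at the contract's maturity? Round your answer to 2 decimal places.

Fair forward: F* = S·e^(carry·T), with carry = (r − q) = 0.0195 − 0.0252 = -0.0057
F* = 728.96 · e^(-0.0057 × 12/12) = 728.96 · e^-0.005700 = 728.96 × 0.994316 = A$724.8166
Market A$712.71 < fair A$724.8166: forward underpriced → reverse cash-and-carry (short spot, go long the forward).
At maturity, profit = |F_mkt − F*| = |712.71 − 724.8166| = A$12.11 per share

A$12.11 per share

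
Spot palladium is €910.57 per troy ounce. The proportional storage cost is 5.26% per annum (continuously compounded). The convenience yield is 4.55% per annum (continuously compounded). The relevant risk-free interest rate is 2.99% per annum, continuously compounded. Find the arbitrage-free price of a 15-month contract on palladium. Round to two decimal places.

Net carry = r + u − y = 0.0299 + 0.0526 − 0.0455 = 0.0370
F = S·e^((r+u−y)T) = 910.57 · e^(0.0370 × 15/12) = 910.57 · e^0.046250
= 910.57 × 1.047336 = €953.67 per troy ounce

€953.67 per troy ounce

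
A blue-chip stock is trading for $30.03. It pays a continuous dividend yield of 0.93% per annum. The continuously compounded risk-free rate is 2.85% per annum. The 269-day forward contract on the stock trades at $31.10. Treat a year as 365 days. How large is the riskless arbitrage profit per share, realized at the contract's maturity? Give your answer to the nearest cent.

Fair forward: F* = S·e^(carry·T), with carry = (r − q) = 0.0285 − 0.0093 = 0.0192
F* = 30.03 · e^(0.0192 × 269/365) = 30.03 · e^0.014150 = 30.03 × 1.014251 = $30.4580
Market $31.10 > fair $30.4580: forward overpriced → cash-and-carry (buy spot, short the forward).
At maturity, profit = |F_mkt − F*| = |31.10 − 30.4580| = $0.64 per share

$0.64 per share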